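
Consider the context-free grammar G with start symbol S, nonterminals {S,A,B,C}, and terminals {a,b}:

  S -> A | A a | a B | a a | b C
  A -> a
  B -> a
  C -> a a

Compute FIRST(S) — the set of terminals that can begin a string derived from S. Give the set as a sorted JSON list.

FIRST sets, iterate to fixpoint:
round 1:
  A via A→a: +{a}
  B via B→a: +{a}
  C via C→a a: +{a}
  S via S→A: +{a}
  S via S→b C: +{b}
  S: {a,b}  A: {a}  B: {a}  C: {a}
round 2: done
  S: {a,b}  A: {a}  B: {a}  C: {a}

FIRST(S) = ["a", "b"]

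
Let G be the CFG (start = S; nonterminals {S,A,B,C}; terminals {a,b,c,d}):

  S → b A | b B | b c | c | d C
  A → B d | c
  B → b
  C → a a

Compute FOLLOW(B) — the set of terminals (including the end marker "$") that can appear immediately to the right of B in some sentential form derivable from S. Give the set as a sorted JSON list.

FIRST iteration:
round 1:
  A via A→c: +{c}
  B via B→b: +{b}
  C via C→a a: +{a}
  S via S→b A: +{b}
  S via S→c: +{c}
  S via S→d C: +{d}
  FIRST(S)={b,c,d}  FIRST(A)={c}  FIRST(B)={b}  FIRST(C)={a}
round 2:
  A via A→B d: +{b}
  FIRST(S)={b,c,d}  FIRST(A)={b,c}  FIRST(B)={b}  FIRST(C)={a}
round 3: done
  FIRST(S)={b,c,d}  FIRST(A)={b,c}  FIRST(B)={b}  FIRST(C)={a}

Compute FOLLOW by fixpoint:
FOLLOW(S) := {$}
iter 1:
  A→B d: FOLLOW(B) ⊇ FIRST(d) = {d}; new: +{d}
  S→b A: FOLLOW(A) ⊇ FOLLOW(S) ⊇ {$}; new: +{$}
  S→b B: FOLLOW(B) ⊇ FOLLOW(S) ⊇ {$}; new: +{$}
  S→d C: FOLLOW(C) ⊇ FOLLOW(S) ⊇ {$}; new: +{$}
  FOLLOW(S)={$}  FOLLOW(A)={$}  FOLLOW(B)={$,d}  FOLLOW(C)={$}
iter 2: — fixpoint
  FOLLOW(S)={$}  FOLLOW(A)={$}  FOLLOW(B)={$,d}  FOLLOW(C)={$}

FOLLOW(B) = ["$", "d"]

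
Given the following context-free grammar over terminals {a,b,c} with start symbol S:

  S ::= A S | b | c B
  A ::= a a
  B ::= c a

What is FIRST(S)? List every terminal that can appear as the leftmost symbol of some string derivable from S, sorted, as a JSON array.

FIRST sets, iterate to fixpoint:
[1]
  A via A→a a: +{a}
  B via B→c a: +{c}
  S via S→A S: +{a}
  S via S→b: +{b}
  S via S→c B: +{c}
  FIRST[S]={a,b,c}  FIRST[A]={a}  FIRST[B]={c}
[2] (stable)
  FIRST[S]={a,b,c}  FIRST[A]={a}  FIRST[B]={c}

FIRST(S) = ["a", "b", "c"]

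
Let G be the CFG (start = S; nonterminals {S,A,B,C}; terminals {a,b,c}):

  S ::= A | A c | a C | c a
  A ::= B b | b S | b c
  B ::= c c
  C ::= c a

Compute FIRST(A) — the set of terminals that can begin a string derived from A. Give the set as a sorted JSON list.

FIRST sets, iterate to fixpoint:
iter 1:
  A via A→b S: +{b}
  B via B→c c: +{c}
  C via C→c a: +{c}
  S via S→A: +{b}
  S via S→a C: +{a}
  S via S→c a: +{c}
  FIRST[S]={a,b,c}  FIRST[A]={b}  FIRST[B]={c}  FIRST[C]={c}
iter 2:
  A via A→B b: +{c}
  FIRST[S]={a,b,c}  FIRST[A]={b,c}  FIRST[B]={c}  FIRST[C]={c}
iter 3: (stable)
  FIRST[S]={a,b,c}  FIRST[A]={b,c}  FIRST[B]={c}  FIRST[C]={c}

FIRST(A) = ["b", "c"]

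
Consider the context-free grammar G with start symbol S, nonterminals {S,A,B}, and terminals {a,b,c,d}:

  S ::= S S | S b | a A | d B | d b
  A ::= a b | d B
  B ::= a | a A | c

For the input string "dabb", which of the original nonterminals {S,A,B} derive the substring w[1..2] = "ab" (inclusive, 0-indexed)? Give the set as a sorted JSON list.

Convert to CNF:
  S -> S S | S T1 | T0 A | T2 B | T2 T1
  A -> T0 T1 | T2 B
  B -> T0 A | a | c
  T0 -> a
  T1 -> b
  T2 -> d

CYK table (by increasing span) (cells [i..j] with 1 ≤ i ≤ j ≤ 2 only):
  cell(1,1) a: {B,T0}  orig:{B}
  cell(2,2) b: {T1}  orig:{}
  cell(1,2) ab: {A}

Original NTs in T[1,2] deriving "ab": ["A"]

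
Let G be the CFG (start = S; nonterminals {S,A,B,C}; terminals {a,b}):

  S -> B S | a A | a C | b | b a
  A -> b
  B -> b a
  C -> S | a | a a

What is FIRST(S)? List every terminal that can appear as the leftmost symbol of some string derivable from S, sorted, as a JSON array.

FIRST iteration:
round 1:
  A via A→b: +{b}
  B via B→b a: +{b}
  C via C→a: +{a}
  S via S→B S: +{b}
  S via S→a A: +{a}
  S: {a,b}  A: {b}  B: {b}  C: {a}
round 2:
  C via C→S: +{b}
  S: {a,b}  A: {b}  B: {b}  C: {a,b}
round 3: — fixpoint
  S: {a,b}  A: {b}  B: {b}  C: {a,b}

FIRST(S) = ["a", "b"]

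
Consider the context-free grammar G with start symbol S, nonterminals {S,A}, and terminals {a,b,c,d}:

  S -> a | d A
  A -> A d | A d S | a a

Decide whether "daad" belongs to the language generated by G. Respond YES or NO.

CNF form of G:
  S -> T0 A | a
  A -> A T0 | A X2 | T1 T1
  T0 -> d
  T1 -> a
  X2 -> T0 S

CYK table (by increasing span):
  [0..0]={T0}  "d"  orig:{}
  [1..1]={S,T1}  "a"  orig:{S}
  [2..2]={S,T1}  "a"  orig:{S}
  [3..3]={T0}  "d"  orig:{}
  [0..1]={X2}  "da"  orig:{}
  [1..2]={A}  "aa"
  [2..3]=∅  "ad"
  [0..2]={S}  "daa"
  [1..3]={A}  "aad"
  [0..3]={S}  "daad"

S ∈ T[0,3] ⇒ YES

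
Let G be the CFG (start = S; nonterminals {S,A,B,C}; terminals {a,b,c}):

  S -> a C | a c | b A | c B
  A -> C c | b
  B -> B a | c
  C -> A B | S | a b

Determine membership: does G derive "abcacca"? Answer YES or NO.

Convert to CNF:
  S -> T0 B | T1 C | T1 T0 | T2 A
  A -> C T0 | b
  B -> B T1 | c
  C -> A B | T0 B | T1 C | T1 T0 | T1 T2 | T2 A
  T0 -> c
  T1 -> a
  T2 -> b

CYK table (by increasing span):
  T[0,0] 'a' = {T1}  orig:{}
  T[1,1] 'b' = {A,T2}  orig:{A}
  T[2,2] 'c' = {B,T0}  orig:{B}
  T[3,3] 'a' = {T1}  orig:{}
  T[4,4] 'c' = {B,T0}  orig:{B}
  T[5,5] 'c' = {B,T0}  orig:{B}
  T[6,6] 'a' = {T1}  orig:{}
  T[0,1] 'ab' = {C}
  T[1,2] 'bc' = {C}
  T[2,3] 'ca' = {B}
  T[3,4] 'ac' = {C,S}
  T[4,5] 'cc' = {C,S}
  T[5,6] 'ca' = {B}
  T[0,2] 'abc' = {A,C,S}
  T[1,3] 'bca' = {C}
  T[2,4] 'cac' = ∅
  T[3,5] 'acc' = {A,C,S}
  T[4,6] 'cca' = {C,S}
  T[0,3] 'abca' = {C,S}
  T[1,4] 'bcac' = {A}
  T[2,5] 'cacc' = ∅
  T[3,6] 'acca' = {C,S}
  T[0,4] 'abcac' = {A}
  T[1,5] 'bcacc' = {C}
  T[2,6] 'cacca' = ∅
  T[0,5] 'abcacc' = {C,S}
  T[1,6] 'bcacca' = {C}
  T[0,6] 'abcacca' = {C,S}

S ∈ T[0,6] ⇒ YES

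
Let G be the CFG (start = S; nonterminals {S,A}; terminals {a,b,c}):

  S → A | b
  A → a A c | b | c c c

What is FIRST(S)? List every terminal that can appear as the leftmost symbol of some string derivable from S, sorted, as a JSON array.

FIRST iteration:
iter 1:
  A via A→a A c: +{a}
  A via A→b: +{b}
  A via A→c c c: +{c}
  S via S→A: +{a,b,c}
  S: {a,b,c}  A: {a,b,c}
iter 2: done
  S: {a,b,c}  A: {a,b,c}

FIRST(S) = ["a", "b", "c"]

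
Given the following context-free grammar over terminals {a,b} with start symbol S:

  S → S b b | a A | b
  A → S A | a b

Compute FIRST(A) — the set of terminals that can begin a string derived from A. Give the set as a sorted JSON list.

Compute FIRST by fixpoint:
round 1:
  A via A→a b: +{a}
  S via S→a A: +{a}
  S via S→b: +{b}
  FIRST[S]={a,b}  FIRST[A]={a}
round 2:
  A via A→S A: +{b}
  FIRST[S]={a,b}  FIRST[A]={a,b}
round 3: (stable)
  FIRST[S]={a,b}  FIRST[A]={a,b}

FIRST(A) = ["a", "b"]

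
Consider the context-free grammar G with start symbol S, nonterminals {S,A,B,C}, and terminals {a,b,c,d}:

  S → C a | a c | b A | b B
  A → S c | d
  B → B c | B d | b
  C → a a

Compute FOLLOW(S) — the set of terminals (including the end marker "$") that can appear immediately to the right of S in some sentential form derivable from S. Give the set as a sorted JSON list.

FIRST sets, iterate to fixpoint:
iter 1:
  A via A→d: +{d}
  B via B→b: +{b}
  C via C→a a: +{a}
  S via S→C a: +{a}
  S via S→b A: +{b}
  FIRST(S)={a,b}  FIRST(A)={d}  FIRST(B)={b}  FIRST(C)={a}
iter 2:
  A via A→S c: +{a,b}
  FIRST(S)={a,b}  FIRST(A)={a,b,d}  FIRST(B)={b}  FIRST(C)={a}
iter 3: — fixpoint
  FIRST(S)={a,b}  FIRST(A)={a,b,d}  FIRST(B)={b}  FIRST(C)={a}

FOLLOW iteration:
initialize: $ ∈ FOLLOW(S)
iter 1:
  A→S c: FOLLOW(S) ⊇ FIRST(c) = {c}; new: +{c}
  B→B c: FOLLOW(B) ⊇ FIRST(c) = {c}; new: +{c}
  B→B d: FOLLOW(B) ⊇ FIRST(d) = {d}; new: +{d}
  S→C a: FOLLOW(C) ⊇ FIRST(a) = {a}; new: +{a}
  S→b A: FOLLOW(A) ⊇ FOLLOW(S) ⊇ {$,c}; new: +{$,c}
  S→b B: FOLLOW(B) ⊇ FOLLOW(S) ⊇ {$,c}; new: +{$}
  FOLLOW(S)={$,c}  FOLLOW(A)={$,c}  FOLLOW(B)={$,c,d}  FOLLOW(C)={a}
iter 2: (stable)
  FOLLOW(S)={$,c}  FOLLOW(A)={$,c}  FOLLOW(B)={$,c,d}  FOLLOW(C)={a}

FOLLOW(S) = ["$", "c"]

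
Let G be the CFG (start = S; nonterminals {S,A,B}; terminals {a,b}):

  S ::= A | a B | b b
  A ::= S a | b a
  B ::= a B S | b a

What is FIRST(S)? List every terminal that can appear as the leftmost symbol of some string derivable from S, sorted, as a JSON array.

FIRST sets, iterate to fixpoint:
round 1:
  A via A→b a: +{b}
  B via B→a B S: +{a}
  B via B→b a: +{b}
  S via S→A: +{b}
  S via S→a B: +{a}
  FIRST[S]={a,b}  FIRST[A]={b}  FIRST[B]={a,b}
round 2:
  A via A→S a: +{a}
  FIRST[S]={a,b}  FIRST[A]={a,b}  FIRST[B]={a,b}
round 3: — fixpoint
  FIRST[S]={a,b}  FIRST[A]={a,b}  FIRST[B]={a,b}

FIRST(S) = ["a", "b"]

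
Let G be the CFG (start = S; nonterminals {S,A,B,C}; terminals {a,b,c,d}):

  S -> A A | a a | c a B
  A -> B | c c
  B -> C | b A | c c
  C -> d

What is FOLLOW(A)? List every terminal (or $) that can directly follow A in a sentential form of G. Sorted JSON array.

FIRST iteration:
[1]
  A via A→c c: +{c}
  B via B→b A: +{b}
  B via B→c c: +{c}
  C via C→d: +{d}
  S via S→A A: +{c}
  S via S→a a: +{a}
  FIRST[S]={a,c}  FIRST[A]={c}  FIRST[B]={b,c}  FIRST[C]={d}
[2]
  A via A→B: +{b}
  B via B→C: +{d}
  S via S→A A: +{b}
  FIRST[S]={a,b,c}  FIRST[A]={b,c}  FIRST[B]={b,c,d}  FIRST[C]={d}
[3]
  A via A→B: +{d}
  S via S→A A: +{d}
  FIRST[S]={a,b,c,d}  FIRST[A]={b,c,d}  FIRST[B]={b,c,d}  FIRST[C]={d}
[4] done
  FIRST[S]={a,b,c,d}  FIRST[A]={b,c,d}  FIRST[B]={b,c,d}  FIRST[C]={d}

FOLLOW sets:
FOLLOW(S) := {$}
[1]
  S→A A: FOLLOW(A) ⊇ FIRST(A) = {b,c,d}; new: +{b,c,d}
  S→A A: FOLLOW(A) ⊇ FOLLOW(S) ⊇ {$}; new: +{$}
  S→c a B: FOLLOW(B) ⊇ FOLLOW(S) ⊇ {$}; new: +{$}
  FOLLOW[S]={$}  FOLLOW[A]={$,b,c,d}  FOLLOW[B]={$}  FOLLOW[C]={}
[2]
  A→B: FOLLOW(B) ⊇ FOLLOW(A) ⊇ {$,b,c,d}; new: +{b,c,d}
  B→C: FOLLOW(C) ⊇ FOLLOW(B) ⊇ {$,b,c,d}; new: +{$,b,c,d}
  FOLLOW[S]={$}  FOLLOW[A]={$,b,c,d}  FOLLOW[B]={$,b,c,d}  FOLLOW[C]={$,b,c,d}
[3] (stable)
  FOLLOW[S]={$}  FOLLOW[A]={$,b,c,d}  FOLLOW[B]={$,b,c,d}  FOLLOW[C]={$,b,c,d}

FOLLOW(A) = ["$", "b", "c", "d"]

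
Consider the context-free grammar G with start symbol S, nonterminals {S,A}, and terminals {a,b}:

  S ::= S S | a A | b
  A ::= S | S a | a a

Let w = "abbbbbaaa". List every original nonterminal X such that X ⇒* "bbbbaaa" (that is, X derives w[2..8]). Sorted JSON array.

CNF form of G:
  S -> S S | T0 A | b
  A -> S S | S T0 | T0 A | T0 T0 | b
  T0 -> a

CYK table (by increasing span) (cells [i..j] with 2 ≤ i ≤ j ≤ 8 only):
  T[2,2] 'b' = {A,S}
  T[3,3] 'b' = {A,S}
  T[4,4] 'b' = {A,S}
  T[5,5] 'b' = {A,S}
  T[6,6] 'a' = {T0}  orig:{}
  T[7,7] 'a' = {T0}  orig:{}
  T[8,8] 'a' = {T0}  orig:{}
  T[2,3] 'bb' = {A,S}
  T[3,4] 'bb' = {A,S}
  T[4,5] 'bb' = {A,S}
  T[5,6] 'ba' = {A}
  T[6,7] 'aa' = {A}
  T[7,8] 'aa' = {A}
  T[2,4] 'bbb' = {A,S}
  T[3,5] 'bbb' = {A,S}
  T[4,6] 'bba' = {A}
  T[5,7] 'baa' = ∅
  T[6,8] 'aaa' = {A,S}
  T[2,5] 'bbbb' = {A,S}
  T[3,6] 'bbba' = {A}
  T[4,7] 'bbaa' = ∅
  T[5,8] 'baaa' = {A,S}
  T[2,6] 'bbbba' = {A}
  T[3,7] 'bbbaa' = ∅
  T[4,8] 'bbaaa' = {A,S}
  T[2,7] 'bbbbaa' = ∅
  T[3,8] 'bbbaaa' = {A,S}
  T[2,8] 'bbbbaaa' = {A,S}

Original NTs in T[2,8] deriving "bbbbaaa": ["A", "S"]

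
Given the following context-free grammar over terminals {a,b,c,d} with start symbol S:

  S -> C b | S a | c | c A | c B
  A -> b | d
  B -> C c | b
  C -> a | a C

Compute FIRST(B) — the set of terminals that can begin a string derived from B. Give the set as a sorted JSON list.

Compute FIRST by fixpoint:
pass 1:
  A via A→b: +{b}
  A via A→d: +{d}
  B via B→b: +{b}
  C via C→a: +{a}
  S via S→C b: +{a}
  S via S→c: +{c}
  S: {a,c}  A: {b,d}  B: {b}  C: {a}
pass 2:
  B via B→C c: +{a}
  S: {a,c}  A: {b,d}  B: {a,b}  C: {a}
pass 3: (no change)
  S: {a,c}  A: {b,d}  B: {a,b}  C: {a}

FIRST(B) = ["a", "b"]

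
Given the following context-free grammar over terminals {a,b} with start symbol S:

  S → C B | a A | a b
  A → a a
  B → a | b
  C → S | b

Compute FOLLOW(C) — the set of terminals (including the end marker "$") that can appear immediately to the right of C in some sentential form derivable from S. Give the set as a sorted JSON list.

FIRST sets, iterate to fixpoint:
pass 1:
  A via A→a a: +{a}
  B via B→a: +{a}
  B via B→b: +{b}
  C via C→b: +{b}
  S via S→C B: +{b}
  S via S→a A: +{a}
  FIRST(S)={a,b}  FIRST(A)={a}  FIRST(B)={a,b}  FIRST(C)={b}
pass 2:
  C via C→S: +{a}
  FIRST(S)={a,b}  FIRST(A)={a}  FIRST(B)={a,b}  FIRST(C)={a,b}
pass 3: done
  FIRST(S)={a,b}  FIRST(A)={a}  FIRST(B)={a,b}  FIRST(C)={a,b}

FOLLOW iteration:
seed FOLLOW(S) with $
iter 1:
  S→C B: FOLLOW(C) ⊇ FIRST(B) = {a,b}; new: +{a,b}
  S→C B: FOLLOW(B) ⊇ FOLLOW(S) ⊇ {$}; new: +{$}
  S→a A: FOLLOW(A) ⊇ FOLLOW(S) ⊇ {$}; new: +{$}
  S: {$}  A: {$}  B: {$}  C: {a,b}
iter 2:
  C→S: FOLLOW(S) ⊇ FOLLOW(C) ⊇ {a,b}; new: +{a,b}
  S→C B: FOLLOW(B) ⊇ FOLLOW(S) ⊇ {$,a,b}; new: +{a,b}
  S→a A: FOLLOW(A) ⊇ FOLLOW(S) ⊇ {$,a,b}; new: +{a,b}
  S: {$,a,b}  A: {$,a,b}  B: {$,a,b}  C: {a,b}
iter 3: — fixpoint
  S: {$,a,b}  A: {$,a,b}  B: {$,a,b}  C: {a,b}

FOLLOW(C) = ["a", "b"]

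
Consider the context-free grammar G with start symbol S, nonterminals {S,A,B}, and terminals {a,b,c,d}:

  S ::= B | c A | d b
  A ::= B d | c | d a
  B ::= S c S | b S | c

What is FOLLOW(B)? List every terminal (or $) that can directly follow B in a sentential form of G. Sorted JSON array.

FIRST sets, iterate to fixpoint:
pass 1:
  A via A→c: +{c}
  A via A→d a: +{d}
  B via B→b S: +{b}
  B via B→c: +{c}
  S via S→B: +{b,c}
  S via S→d b: +{d}
  FIRST(S)={b,c,d}  FIRST(A)={c,d}  FIRST(B)={b,c}
pass 2:
  A via A→B d: +{b}
  B via B→S c S: +{d}
  FIRST(S)={b,c,d}  FIRST(A)={b,c,d}  FIRST(B)={b,c,d}
pass 3: (no change)
  FIRST(S)={b,c,d}  FIRST(A)={b,c,d}  FIRST(B)={b,c,d}

Compute FOLLOW by fixpoint:
seed FOLLOW(S) with $
round 1:
  A→B d: FOLLOW(B) ⊇ FIRST(d) = {d}; new: +{d}
  B→S c S: FOLLOW(S) ⊇ FIRST(c) = {c}; new: +{c}
  B→S c S: FOLLOW(S) ⊇ FOLLOW(B) ⊇ {d}; new: +{d}
  S→B: FOLLOW(B) ⊇ FOLLOW(S) ⊇ {$,c,d}; new: +{$,c}
  S→c A: FOLLOW(A) ⊇ FOLLOW(S) ⊇ {$,c,d}; new: +{$,c,d}
  FOLLOW[S]={$,c,d}  FOLLOW[A]={$,c,d}  FOLLOW[B]={$,c,d}
round 2: done
  FOLLOW[S]={$,c,d}  FOLLOW[A]={$,c,d}  FOLLOW[B]={$,c,d}

FOLLOW(B) = ["$", "c", "d"]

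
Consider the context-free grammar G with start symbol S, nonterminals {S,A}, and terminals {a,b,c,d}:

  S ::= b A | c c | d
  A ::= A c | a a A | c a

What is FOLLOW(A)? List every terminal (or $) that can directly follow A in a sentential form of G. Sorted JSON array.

Compute FIRST by fixpoint:
pass 1:
  A via A→a a A: +{a}
  A via A→c a: +{c}
  S via S→b A: +{b}
  S via S→c c: +{c}
  S via S→d: +{d}
  FIRST(S)={b,c,d}  FIRST(A)={a,c}
pass 2: — fixpoint
  FIRST(S)={b,c,d}  FIRST(A)={a,c}

Compute FOLLOW by fixpoint:
seed FOLLOW(S) with $
round 1:
  A→A c: FOLLOW(A) ⊇ FIRST(c) = {c}; new: +{c}
  S→b A: FOLLOW(A) ⊇ FOLLOW(S) ⊇ {$}; new: +{$}
  FOLLOW(S)={$}  FOLLOW(A)={$,c}
round 2: — fixpoint
  FOLLOW(S)={$}  FOLLOW(A)={$,c}

FOLLOW(A) = ["$", "c"]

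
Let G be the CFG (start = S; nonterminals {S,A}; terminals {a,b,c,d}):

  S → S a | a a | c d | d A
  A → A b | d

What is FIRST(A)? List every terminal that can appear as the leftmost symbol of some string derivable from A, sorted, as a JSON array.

Compute FIRST by fixpoint:
round 1:
  A via A→d: +{d}
  S via S→a a: +{a}
  S via S→c d: +{c}
  S via S→d A: +{d}
  FIRST[S]={a,c,d}  FIRST[A]={d}
round 2: (no change)
  FIRST[S]={a,c,d}  FIRST[A]={d}

FIRST(A) = ["d"]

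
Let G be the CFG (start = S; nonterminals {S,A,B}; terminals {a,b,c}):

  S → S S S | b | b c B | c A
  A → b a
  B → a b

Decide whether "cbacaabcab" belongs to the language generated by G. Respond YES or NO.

CNF form of G:
  S -> S X3 | T0 X4 | T2 A | b
  A -> T0 T1
  B -> T1 T0
  T0 -> b
  T1 -> a
  T2 -> c
  X3 -> S S
  X4 -> T2 B

CYK table (by increasing span):
  [0..0]={T2}  "c"  orig:{}
  [1..1]={S,T0}  "b"  orig:{S}
  [2..2]={T1}  "a"  orig:{}
  [3..3]={T2}  "c"  orig:{}
  [4..4]={T1}  "a"  orig:{}
  [5..5]={T1}  "a"  orig:{}
  [6..6]={S,T0}  "b"  orig:{S}
  [7..7]={T2}  "c"  orig:{}
  [8..8]={T1}  "a"  orig:{}
  [9..9]={S,T0}  "b"  orig:{S}
  [0..1]=∅  "cb"
  [1..2]={A}  "ba"
  [2..3]=∅  "ac"
  [3..4]=∅  "ca"
  [4..5]=∅  "aa"
  [5..6]={B}  "ab"
  [6..7]=∅  "bc"
  [7..8]=∅  "ca"
  [8..9]={B}  "ab"
  [0..2]={S}  "cba"
  [1..3]=∅  "bac"
  [2..4]=∅  "aca"
  [3..5]=∅  "caa"
  [4..6]=∅  "aab"
  [5..7]=∅  "abc"
  [6..8]=∅  "bca"
  [7..9]={X4}  "cab"  orig:{}
  [0..3]=∅  "cbac"
  [1..4]=∅  "baca"
  [2..5]=∅  "acaa"
  [3..6]=∅  "caab"
  [4..7]=∅  "aabc"
  [5..8]=∅  "abca"
  [6..9]={S}  "bcab"
  [0..4]=∅  "cbaca"
  [1..5]=∅  "bacaa"
  [2..6]=∅  "acaab"
  [3..7]=∅  "caabc"
  [4..8]=∅  "aabca"
  [5..9]=∅  "abcab"
  [0..5]=∅  "cbacaa"
  [1..6]=∅  "bacaab"
  [2..7]=∅  "acaabc"
  [3..8]=∅  "caabca"
  [4..9]=∅  "aabcab"
  [0..6]=∅  "cbacaab"
  [1..7]=∅  "bacaabc"
  [2..8]=∅  "acaabca"
  [3..9]=∅  "caabcab"
  [0..7]=∅  "cbacaabc"
  [1..8]=∅  "bacaabca"
  [2..9]=∅  "acaabcab"
  [0..8]=∅  "cbacaabca"
  [1..9]=∅  "bacaabcab"
  [0..9]=∅  "cbacaabcab"

S ∉ T[0,9] ⇒ NO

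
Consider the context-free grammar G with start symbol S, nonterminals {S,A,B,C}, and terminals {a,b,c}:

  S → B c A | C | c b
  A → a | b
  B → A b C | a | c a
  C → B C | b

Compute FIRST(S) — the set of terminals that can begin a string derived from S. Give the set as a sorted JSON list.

FIRST sets, iterate to fixpoint:
pass 1:
  A via A→a: +{a}
  A via A→b: +{b}
  B via B→A b C: +{a,b}
  B via B→c a: +{c}
  C via C→B C: +{a,b,c}
  S via S→B c A: +{a,b,c}
  FIRST[S]={a,b,c}  FIRST[A]={a,b}  FIRST[B]={a,b,c}  FIRST[C]={a,b,c}
pass 2: (stable)
  FIRST[S]={a,b,c}  FIRST[A]={a,b}  FIRST[B]={a,b,c}  FIRST[C]={a,b,c}

FIRST(S) = ["a", "b", "c"]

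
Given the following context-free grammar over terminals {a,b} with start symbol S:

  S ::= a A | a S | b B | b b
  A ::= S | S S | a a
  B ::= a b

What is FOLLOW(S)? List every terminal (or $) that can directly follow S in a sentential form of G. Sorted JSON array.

FIRST sets, iterate to fixpoint:
iter 1:
  A via A→a a: +{a}
  B via B→a b: +{a}
  S via S→a A: +{a}
  S via S→b B: +{b}
  FIRST[S]={a,b}  FIRST[A]={a}  FIRST[B]={a}
iter 2:
  A via A→S: +{b}
  FIRST[S]={a,b}  FIRST[A]={a,b}  FIRST[B]={a}
iter 3: done
  FIRST[S]={a,b}  FIRST[A]={a,b}  FIRST[B]={a}

FOLLOW iteration:
initialize: $ ∈ FOLLOW(S)
[1]
  A→S S: FOLLOW(S) ⊇ FIRST(S) = {a,b}; new: +{a,b}
  S→a A: FOLLOW(A) ⊇ FOLLOW(S) ⊇ {$,a,b}; new: +{$,a,b}
  S→b B: FOLLOW(B) ⊇ FOLLOW(S) ⊇ {$,a,b}; new: +{$,a,b}
  FOLLOW(S)={$,a,b}  FOLLOW(A)={$,a,b}  FOLLOW(B)={$,a,b}
[2] done
  FOLLOW(S)={$,a,b}  FOLLOW(A)={$,a,b}  FOLLOW(B)={$,a,b}

FOLLOW(S) = ["$", "a", "b"]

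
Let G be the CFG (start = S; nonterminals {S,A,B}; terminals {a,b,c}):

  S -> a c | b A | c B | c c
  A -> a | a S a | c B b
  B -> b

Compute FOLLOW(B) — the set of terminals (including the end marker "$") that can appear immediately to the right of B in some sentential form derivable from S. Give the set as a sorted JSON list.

FIRST sets, iterate to fixpoint:
round 1:
  A via A→a: +{a}
  A via A→c B b: +{c}
  B via B→b: +{b}
  S via S→a c: +{a}
  S via S→b A: +{b}
  S via S→c B: +{c}
  FIRST(S)={a,b,c}  FIRST(A)={a,c}  FIRST(B)={b}
round 2: (no change)
  FIRST(S)={a,b,c}  FIRST(A)={a,c}  FIRST(B)={b}

Compute FOLLOW by fixpoint:
initialize: $ ∈ FOLLOW(S)
round 1:
  A→a S a: FOLLOW(S) ⊇ FIRST(a) = {a}; new: +{a}
  A→c B b: FOLLOW(B) ⊇ FIRST(b) = {b}; new: +{b}
  S→b A: FOLLOW(A) ⊇ FOLLOW(S) ⊇ {$,a}; new: +{$,a}
  S→c B: FOLLOW(B) ⊇ FOLLOW(S) ⊇ {$,a}; new: +{$,a}
  S: {$,a}  A: {$,a}  B: {$,a,b}
round 2: done
  S: {$,a}  A: {$,a}  B: {$,a,b}

FOLLOW(B) = ["$", "a", "b"]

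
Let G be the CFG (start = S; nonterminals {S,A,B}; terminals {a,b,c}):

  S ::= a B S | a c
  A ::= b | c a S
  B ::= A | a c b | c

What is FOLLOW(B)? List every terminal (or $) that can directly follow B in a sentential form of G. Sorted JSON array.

Compute FIRST by fixpoint:
pass 1:
  A via A→b: +{b}
  A via A→c a S: +{c}
  B via B→A: +{b,c}
  B via B→a c b: +{a}
  S via S→a B S: +{a}
  FIRST[S]={a}  FIRST[A]={b,c}  FIRST[B]={a,b,c}
pass 2: done
  FIRST[S]={a}  FIRST[A]={b,c}  FIRST[B]={a,b,c}

FOLLOW iteration:
seed FOLLOW(S) with $
round 1:
  S→a B S: FOLLOW(B) ⊇ FIRST(S) = {a}; new: +{a}
  FOLLOW[S]={$}  FOLLOW[A]={}  FOLLOW[B]={a}
round 2:
  B→A: FOLLOW(A) ⊇ FOLLOW(B) ⊇ {a}; new: +{a}
  FOLLOW[S]={$}  FOLLOW[A]={a}  FOLLOW[B]={a}
round 3:
  A→c a S: FOLLOW(S) ⊇ FOLLOW(A) ⊇ {a}; new: +{a}
  FOLLOW[S]={$,a}  FOLLOW[A]={a}  FOLLOW[B]={a}
round 4: — fixpoint
  FOLLOW[S]={$,a}  FOLLOW[A]={a}  FOLLOW[B]={a}

FOLLOW(B) = ["a"]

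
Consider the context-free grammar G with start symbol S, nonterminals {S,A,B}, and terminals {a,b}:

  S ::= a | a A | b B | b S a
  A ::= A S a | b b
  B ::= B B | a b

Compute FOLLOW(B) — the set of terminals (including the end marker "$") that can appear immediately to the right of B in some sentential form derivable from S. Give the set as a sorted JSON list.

FIRST sets, iterate to fixpoint:
round 1:
  A via A→b b: +{b}
  B via B→a b: +{a}
  S via S→a: +{a}
  S via S→b B: +{b}
  S: {a,b}  A: {b}  B: {a}
round 2: (stable)
  S: {a,b}  A: {b}  B: {a}

FOLLOW iteration:
initialize: $ ∈ FOLLOW(S)
[1]
  A→A S a: FOLLOW(A) ⊇ FIRST(S) = {a,b}; new: +{a,b}
  A→A S a: FOLLOW(S) ⊇ FIRST(a) = {a}; new: +{a}
  B→B B: FOLLOW(B) ⊇ FIRST(B) = {a}; new: +{a}
  S→a A: FOLLOW(A) ⊇ FOLLOW(S) ⊇ {$,a}; new: +{$}
  S→b B: FOLLOW(B) ⊇ FOLLOW(S) ⊇ {$,a}; new: +{$}
  FOLLOW[S]={$,a}  FOLLOW[A]={$,a,b}  FOLLOW[B]={$,a}
[2] — fixpoint
  FOLLOW[S]={$,a}  FOLLOW[A]={$,a,b}  FOLLOW[B]={$,a}

FOLLOW(B) = ["$", "a"]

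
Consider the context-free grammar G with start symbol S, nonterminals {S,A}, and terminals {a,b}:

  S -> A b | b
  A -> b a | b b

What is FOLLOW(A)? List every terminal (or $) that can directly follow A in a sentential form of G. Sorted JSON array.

Compute FIRST by fixpoint:
pass 1:
  A via A→b a: +{b}
  S via S→A b: +{b}
  S: {b}  A: {b}
pass 2: (no change)
  S: {b}  A: {b}

FOLLOW iteration:
FOLLOW(S) := {$}
iter 1:
  S→A b: FOLLOW(A) ⊇ FIRST(b) = {b}; new: +{b}
  FOLLOW(S)={$}  FOLLOW(A)={b}
iter 2: (stable)
  FOLLOW(S)={$}  FOLLOW(A)={b}

FOLLOW(A) = ["b"]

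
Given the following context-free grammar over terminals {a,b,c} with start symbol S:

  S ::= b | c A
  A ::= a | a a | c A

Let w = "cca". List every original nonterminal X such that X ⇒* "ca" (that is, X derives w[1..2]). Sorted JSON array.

CNF form of G:
  S -> T1 A | b
  A -> T0 T0 | T1 A | a
  T0 -> a
  T1 -> c

CYK table (by increasing span) — only the sub-triangle for w[1..2]:
  [1..1]={T1}  "c"  orig:{}
  [2..2]={A,T0}  "a"  orig:{A}
  [1..2]={A,S}  "ca"

Original NTs in T[1,2] deriving "ca": ["A", "S"]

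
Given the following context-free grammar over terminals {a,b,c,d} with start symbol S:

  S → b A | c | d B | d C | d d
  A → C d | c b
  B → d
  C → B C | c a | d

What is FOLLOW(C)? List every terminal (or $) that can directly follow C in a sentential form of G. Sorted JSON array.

Compute FIRST by fixpoint:
iter 1:
  A via A→c b: +{c}
  B via B→d: +{d}
  C via C→B C: +{d}
  C via C→c a: +{c}
  S via S→b A: +{b}
  S via S→c: +{c}
  S via S→d B: +{d}
  FIRST[S]={b,c,d}  FIRST[A]={c}  FIRST[B]={d}  FIRST[C]={c,d}
iter 2:
  A via A→C d: +{d}
  FIRST[S]={b,c,d}  FIRST[A]={c,d}  FIRST[B]={d}  FIRST[C]={c,d}
iter 3: — fixpoint
  FIRST[S]={b,c,d}  FIRST[A]={c,d}  FIRST[B]={d}  FIRST[C]={c,d}

FOLLOW sets:
initialize: $ ∈ FOLLOW(S)
pass 1:
  A→C d: FOLLOW(C) ⊇ FIRST(d) = {d}; new: +{d}
  C→B C: FOLLOW(B) ⊇ FIRST(C) = {c,d}; new: +{c,d}
  S→b A: FOLLOW(A) ⊇ FOLLOW(S) ⊇ {$}; new: +{$}
  S→d B: FOLLOW(B) ⊇ FOLLOW(S) ⊇ {$}; new: +{$}
  S→d C: FOLLOW(C) ⊇ FOLLOW(S) ⊇ {$}; new: +{$}
  FOLLOW[S]={$}  FOLLOW[A]={$}  FOLLOW[B]={$,c,d}  FOLLOW[C]={$,d}
pass 2: (stable)
  FOLLOW[S]={$}  FOLLOW[A]={$}  FOLLOW[B]={$,c,d}  FOLLOW[C]={$,d}

FOLLOW(C) = ["$", "d"]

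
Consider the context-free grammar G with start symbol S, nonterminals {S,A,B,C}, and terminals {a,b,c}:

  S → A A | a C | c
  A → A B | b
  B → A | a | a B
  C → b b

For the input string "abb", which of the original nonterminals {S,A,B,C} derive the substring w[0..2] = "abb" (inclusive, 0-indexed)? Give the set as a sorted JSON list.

Convert to CNF:
  S -> A A | T0 C | c
  A -> A B | b
  B -> A B | T0 B | a | b
  C -> T1 T1
  T0 -> a
  T1 -> b

Fill CYK table bottom-up (cells [i..j] with 0 ≤ i ≤ j ≤ 2 only):
  [0..0]={B,T0}  "a"  orig:{B}
  [1..1]={A,B,T1}  "b"  orig:{A,B}
  [2..2]={A,B,T1}  "b"  orig:{A,B}
  [0..1]={B}  "ab"
  [1..2]={A,B,C,S}  "bb"
  [0..2]={B,S}  "abb"

Original NTs in T[0,2] deriving "abb": ["B", "S"]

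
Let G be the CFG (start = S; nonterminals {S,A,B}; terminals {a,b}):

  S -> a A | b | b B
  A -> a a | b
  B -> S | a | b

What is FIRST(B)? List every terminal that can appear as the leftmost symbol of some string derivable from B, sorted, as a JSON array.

FIRST sets, iterate to fixpoint:
iter 1:
  A via A→a a: +{a}
  A via A→b: +{b}
  B via B→a: +{a}
  B via B→b: +{b}
  S via S→a A: +{a}
  S via S→b: +{b}
  FIRST[S]={a,b}  FIRST[A]={a,b}  FIRST[B]={a,b}
iter 2: done
  FIRST[S]={a,b}  FIRST[A]={a,b}  FIRST[B]={a,b}

FIRST(B) = ["a", "b"]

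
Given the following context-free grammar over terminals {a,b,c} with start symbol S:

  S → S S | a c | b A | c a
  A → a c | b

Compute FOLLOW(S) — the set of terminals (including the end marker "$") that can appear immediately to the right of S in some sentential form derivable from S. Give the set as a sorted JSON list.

Compute FIRST by fixpoint:
round 1:
  A via A→a c: +{a}
  A via A→b: +{b}
  S via S→a c: +{a}
  S via S→b A: +{b}
  S via S→c a: +{c}
  S: {a,b,c}  A: {a,b}
round 2: — fixpoint
  S: {a,b,c}  A: {a,b}

FOLLOW iteration:
initialize: $ ∈ FOLLOW(S)
iter 1:
  S→S S: FOLLOW(S) ⊇ FIRST(S) = {a,b,c}; new: +{a,b,c}
  S→b A: FOLLOW(A) ⊇ FOLLOW(S) ⊇ {$,a,b,c}; new: +{$,a,b,c}
  S: {$,a,b,c}  A: {$,a,b,c}
iter 2: done
  S: {$,a,b,c}  A: {$,a,b,c}

FOLLOW(S) = ["$", "a", "b", "c"]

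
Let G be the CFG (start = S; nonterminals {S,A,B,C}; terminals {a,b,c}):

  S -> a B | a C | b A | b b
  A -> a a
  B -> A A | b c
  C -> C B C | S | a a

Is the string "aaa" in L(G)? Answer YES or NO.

Convert to CNF:
  S -> T0 B | T0 C | T1 A | T1 T1
  A -> T0 T0
  B -> A A | T1 T2
  C -> C X3 | T0 B | T0 C | T0 T0 | T1 A | T1 T1
  T0 -> a
  T1 -> b
  T2 -> c
  X3 -> B C

Fill CYK table bottom-up:
  cell(0,0) a: {T0}  orig:{}
  cell(1,1) a: {T0}  orig:{}
  cell(2,2) a: {T0}  orig:{}
  cell(0,1) aa: {A,C}
  cell(1,2) aa: {A,C}
  cell(0,2) aaa: {C,S}

S ∈ T[0,2] ⇒ YES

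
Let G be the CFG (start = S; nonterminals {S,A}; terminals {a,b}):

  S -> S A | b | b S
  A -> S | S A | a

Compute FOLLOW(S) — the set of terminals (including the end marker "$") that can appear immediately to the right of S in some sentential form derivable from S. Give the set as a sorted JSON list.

Compute FIRST by fixpoint:
iter 1:
  A via A→a: +{a}
  S via S→b: +{b}
  FIRST(S)={b}  FIRST(A)={a}
iter 2:
  A via A→S: +{b}
  FIRST(S)={b}  FIRST(A)={a,b}
iter 3: done
  FIRST(S)={b}  FIRST(A)={a,b}

Compute FOLLOW by fixpoint:
FOLLOW(S) := {$}
round 1:
  A→S A: FOLLOW(S) ⊇ FIRST(A) = {a,b}; new: +{a,b}
  S→S A: FOLLOW(A) ⊇ FOLLOW(S) ⊇ {$,a,b}; new: +{$,a,b}
  FOLLOW[S]={$,a,b}  FOLLOW[A]={$,a,b}
round 2: — fixpoint
  FOLLOW[S]={$,a,b}  FOLLOW[A]={$,a,b}

FOLLOW(S) = ["$", "a", "b"]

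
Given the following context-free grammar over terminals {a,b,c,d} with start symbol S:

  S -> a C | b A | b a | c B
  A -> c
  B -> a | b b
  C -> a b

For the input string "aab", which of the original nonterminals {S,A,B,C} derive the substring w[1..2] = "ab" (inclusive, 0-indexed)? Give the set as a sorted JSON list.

Convert to CNF:
  S -> T0 A | T0 T1 | T1 C | T2 B
  A -> c
  B -> T0 T0 | a
  C -> T1 T0
  T0 -> b
  T1 -> a
  T2 -> c

CYK table (by increasing span) — only the sub-triangle for w[1..2]:
  cell(1,1) a: {B,T1}  orig:{B}
  cell(2,2) b: {T0}  orig:{}
  cell(1,2) ab: {C}

Original NTs in T[1,2] deriving "ab": ["C"]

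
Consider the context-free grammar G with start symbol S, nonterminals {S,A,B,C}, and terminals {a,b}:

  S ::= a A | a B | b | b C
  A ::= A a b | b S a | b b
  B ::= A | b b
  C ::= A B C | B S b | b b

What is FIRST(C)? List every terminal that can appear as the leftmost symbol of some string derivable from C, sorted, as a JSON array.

FIRST iteration:
round 1:
  A via A→b S a: +{b}
  B via B→A: +{b}
  C via C→A B C: +{b}
  S via S→a A: +{a}
  S via S→b: +{b}
  FIRST[S]={a,b}  FIRST[A]={b}  FIRST[B]={b}  FIRST[C]={b}
round 2: (stable)
  FIRST[S]={a,b}  FIRST[A]={b}  FIRST[B]={b}  FIRST[C]={b}

FIRST(C) = ["b"]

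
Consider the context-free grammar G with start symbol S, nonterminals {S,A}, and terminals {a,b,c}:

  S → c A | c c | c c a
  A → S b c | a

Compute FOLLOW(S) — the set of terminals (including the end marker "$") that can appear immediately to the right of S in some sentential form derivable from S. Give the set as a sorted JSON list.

FIRST sets, iterate to fixpoint:
[1]
  A via A→a: +{a}
  S via S→c A: +{c}
  FIRST[S]={c}  FIRST[A]={a}
[2]
  A via A→S b c: +{c}
  FIRST[S]={c}  FIRST[A]={a,c}
[3] — fixpoint
  FIRST[S]={c}  FIRST[A]={a,c}

FOLLOW iteration:
initialize: $ ∈ FOLLOW(S)
iter 1:
  A→S b c: FOLLOW(S) ⊇ FIRST(b) = {b}; new: +{b}
  S→c A: FOLLOW(A) ⊇ FOLLOW(S) ⊇ {$,b}; new: +{$,b}
  S: {$,b}  A: {$,b}
iter 2: done
  S: {$,b}  A: {$,b}

FOLLOW(S) = ["$", "b"]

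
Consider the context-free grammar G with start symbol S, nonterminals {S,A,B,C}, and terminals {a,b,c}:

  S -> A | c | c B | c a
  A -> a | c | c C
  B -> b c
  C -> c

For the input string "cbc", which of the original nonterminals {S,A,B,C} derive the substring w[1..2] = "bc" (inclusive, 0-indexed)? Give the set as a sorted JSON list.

Convert to CNF:
  S -> T0 B | T0 C | T0 T2 | a | c
  A -> T0 C | a | c
  B -> T1 T0
  C -> c
  T0 -> c
  T1 -> b
  T2 -> a

CYK table (by increasing span) (cells [i..j] with 1 ≤ i ≤ j ≤ 2 only):
  [1..1]={T1}  "b"  orig:{}
  [2..2]={A,C,S,T0}  "c"  orig:{A,C,S}
  [1..2]={B}  "bc"

Original NTs in T[1,2] deriving "bc": ["B"]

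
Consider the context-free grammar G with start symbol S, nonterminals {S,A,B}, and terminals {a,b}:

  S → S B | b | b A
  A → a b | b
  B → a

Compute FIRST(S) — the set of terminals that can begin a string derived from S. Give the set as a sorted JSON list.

FIRST sets, iterate to fixpoint:
iter 1:
  A via A→a b: +{a}
  A via A→b: +{b}
  B via B→a: +{a}
  S via S→b: +{b}
  FIRST(S)={b}  FIRST(A)={a,b}  FIRST(B)={a}
iter 2: done
  FIRST(S)={b}  FIRST(A)={a,b}  FIRST(B)={a}

FIRST(S) = ["b"]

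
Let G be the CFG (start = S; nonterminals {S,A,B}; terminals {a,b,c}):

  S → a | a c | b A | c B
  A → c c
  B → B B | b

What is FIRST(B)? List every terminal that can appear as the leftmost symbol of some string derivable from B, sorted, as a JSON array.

Compute FIRST by fixpoint:
iter 1:
  A via A→c c: +{c}
  B via B→b: +{b}
  S via S→a: +{a}
  S via S→b A: +{b}
  S via S→c B: +{c}
  FIRST[S]={a,b,c}  FIRST[A]={c}  FIRST[B]={b}
iter 2: (stable)
  FIRST[S]={a,b,c}  FIRST[A]={c}  FIRST[B]={b}

FIRST(B) = ["b"]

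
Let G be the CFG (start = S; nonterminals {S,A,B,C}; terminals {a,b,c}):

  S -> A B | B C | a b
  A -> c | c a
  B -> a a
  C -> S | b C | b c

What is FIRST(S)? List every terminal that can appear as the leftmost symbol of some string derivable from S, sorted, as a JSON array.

FIRST iteration:
[1]
  A via A→c: +{c}
  B via B→a a: +{a}
  C via C→b C: +{b}
  S via S→A B: +{c}
  S via S→B C: +{a}
  S: {a,c}  A: {c}  B: {a}  C: {b}
[2]
  C via C→S: +{a,c}
  S: {a,c}  A: {c}  B: {a}  C: {a,b,c}
[3] — fixpoint
  S: {a,c}  A: {c}  B: {a}  C: {a,b,c}

FIRST(S) = ["a", "c"]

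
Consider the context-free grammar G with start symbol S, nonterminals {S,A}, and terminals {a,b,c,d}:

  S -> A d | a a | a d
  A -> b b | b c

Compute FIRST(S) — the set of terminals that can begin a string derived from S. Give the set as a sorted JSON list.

FIRST sets, iterate to fixpoint:
iter 1:
  A via A→b b: +{b}
  S via S→A d: +{b}
  S via S→a a: +{a}
  FIRST(S)={a,b}  FIRST(A)={b}
iter 2: (no change)
  FIRST(S)={a,b}  FIRST(A)={b}

FIRST(S) = ["a", "b"]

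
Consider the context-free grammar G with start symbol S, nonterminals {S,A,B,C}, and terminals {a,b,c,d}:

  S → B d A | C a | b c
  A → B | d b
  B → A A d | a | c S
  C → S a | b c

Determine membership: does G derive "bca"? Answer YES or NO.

CNF form of G:
  S -> B X6 | C T3 | T2 T1
  A -> A X4 | T0 T2 | T1 S | a
  B -> A X5 | T1 S | a
  C -> S T3 | T2 T1
  T0 -> d
  T1 -> c
  T2 -> b
  T3 -> a
  X4 -> A T0
  X5 -> A T0
  X6 -> T0 A

Fill CYK table bottom-up:
  T[0,0] 'b' = {T2}  orig:{}
  T[1,1] 'c' = {T1}  orig:{}
  T[2,2] 'a' = {A,B,T3}  orig:{A,B}
  T[0,1] 'bc' = {C,S}
  T[1,2] 'ca' = ∅
  T[0,2] 'bca' = {C,S}

S ∈ T[0,2] ⇒ YES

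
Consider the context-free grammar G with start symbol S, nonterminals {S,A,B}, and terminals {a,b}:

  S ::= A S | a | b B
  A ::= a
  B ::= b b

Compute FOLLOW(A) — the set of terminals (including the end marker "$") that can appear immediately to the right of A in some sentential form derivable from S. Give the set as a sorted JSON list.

Compute FIRST by fixpoint:
pass 1:
  A via A→a: +{a}
  B via B→b b: +{b}
  S via S→A S: +{a}
  S via S→b B: +{b}
  FIRST[S]={a,b}  FIRST[A]={a}  FIRST[B]={b}
pass 2: (stable)
  FIRST[S]={a,b}  FIRST[A]={a}  FIRST[B]={b}

Compute FOLLOW by fixpoint:
initialize: $ ∈ FOLLOW(S)
pass 1:
  S→A S: FOLLOW(A) ⊇ FIRST(S) = {a,b}; new: +{a,b}
  S→b B: FOLLOW(B) ⊇ FOLLOW(S) ⊇ {$}; new: +{$}
  S: {$}  A: {a,b}  B: {$}
pass 2: done
  S: {$}  A: {a,b}  B: {$}

FOLLOW(A) = ["a", "b"]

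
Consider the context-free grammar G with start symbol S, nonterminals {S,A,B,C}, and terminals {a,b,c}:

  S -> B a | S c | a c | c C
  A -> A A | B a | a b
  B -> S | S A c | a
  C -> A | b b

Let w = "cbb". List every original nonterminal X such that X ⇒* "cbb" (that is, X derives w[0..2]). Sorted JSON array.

CNF form of G:
  S -> B T0 | S T2 | T0 T2 | T2 C
  A -> A A | B T0 | T0 T1
  B -> B T0 | S T2 | S X3 | T0 T2 | T2 C | a
  C -> A A | B T0 | T0 T1 | T1 T1
  T0 -> a
  T1 -> b
  T2 -> c
  X3 -> A T2

Fill CYK table bottom-up (cells [i..j] with 0 ≤ i ≤ j ≤ 2 only):
  [0..0]={T2}  "c"  orig:{}
  [1..1]={T1}  "b"  orig:{}
  [2..2]={T1}  "b"  orig:{}
  [0..1]=∅  "cb"
  [1..2]={C}  "bb"
  [0..2]={B,S}  "cbb"

Original NTs in T[0,2] deriving "cbb": ["B", "S"]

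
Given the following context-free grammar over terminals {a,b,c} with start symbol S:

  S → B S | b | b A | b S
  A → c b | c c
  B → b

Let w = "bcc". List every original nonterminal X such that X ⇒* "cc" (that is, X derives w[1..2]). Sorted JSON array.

CNF form of G:
  S -> B S | T1 A | T1 S | b
  A -> T0 T0 | T0 T1
  B -> b
  T0 -> c
  T1 -> b

Fill CYK table bottom-up (cells [i..j] with 1 ≤ i ≤ j ≤ 2 only):
  cell(1,1) c: {T0}  orig:{}
  cell(2,2) c: {T0}  orig:{}
  cell(1,2) cc: {A}

Original NTs in T[1,2] deriving "cc": ["A"]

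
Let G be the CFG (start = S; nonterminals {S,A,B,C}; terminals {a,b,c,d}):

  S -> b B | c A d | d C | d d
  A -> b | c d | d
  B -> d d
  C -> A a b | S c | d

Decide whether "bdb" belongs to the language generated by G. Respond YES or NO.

CNF form of G:
  S -> T0 X5 | T1 C | T1 T1 | T3 B
  A -> T0 T1 | b | d
  B -> T1 T1
  C -> A X4 | S T0 | d
  T0 -> c
  T1 -> d
  T2 -> a
  T3 -> b
  X4 -> T2 T3
  X5 -> A T1

Fill CYK table bottom-up:
  [0..0]={A,T3}  "b"  orig:{A}
  [1..1]={A,C,T1}  "d"  orig:{A,C}
  [2..2]={A,T3}  "b"  orig:{A}
  [0..1]={X5}  "bd"  orig:{}
  [1..2]=∅  "db"
  [0..2]=∅  "bdb"

S ∉ T[0,2] ⇒ NO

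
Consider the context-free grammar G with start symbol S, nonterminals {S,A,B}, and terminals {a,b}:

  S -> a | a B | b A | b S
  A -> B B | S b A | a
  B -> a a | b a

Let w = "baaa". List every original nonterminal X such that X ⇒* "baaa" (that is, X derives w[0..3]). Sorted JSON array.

Convert to CNF:
  S -> T0 A | T0 S | T1 B | a
  A -> B B | S X2 | a
  B -> T0 T1 | T1 T1
  T0 -> b
  T1 -> a
  X2 -> T0 A

CYK fill (cells [i..j] with 0 ≤ i ≤ j ≤ 3 only):
  T[0,0] 'b' = {T0}  orig:{}
  T[1,1] 'a' = {A,S,T1}  orig:{A,S}
  T[2,2] 'a' = {A,S,T1}  orig:{A,S}
  T[3,3] 'a' = {A,S,T1}  orig:{A,S}
  T[0,1] 'ba' = {B,S,X2}  orig:{B,S}
  T[1,2] 'aa' = {B}
  T[2,3] 'aa' = {B}
  T[0,2] 'baa' = ∅
  T[1,3] 'aaa' = {S}
  T[0,3] 'baaa' = {A,S}

Original NTs in T[0,3] deriving "baaa": ["A", "S"]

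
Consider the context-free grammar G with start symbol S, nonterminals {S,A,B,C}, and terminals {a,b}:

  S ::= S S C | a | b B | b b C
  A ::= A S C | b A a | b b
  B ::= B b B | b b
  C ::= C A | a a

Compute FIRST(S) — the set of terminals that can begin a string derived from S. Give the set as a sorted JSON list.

Compute FIRST by fixpoint:
[1]
  A via A→b A a: +{b}
  B via B→b b: +{b}
  C via C→a a: +{a}
  S via S→a: +{a}
  S via S→b B: +{b}
  FIRST(S)={a,b}  FIRST(A)={b}  FIRST(B)={b}  FIRST(C)={a}
[2] done
  FIRST(S)={a,b}  FIRST(A)={b}  FIRST(B)={b}  FIRST(C)={a}

FIRST(S) = ["a", "b"]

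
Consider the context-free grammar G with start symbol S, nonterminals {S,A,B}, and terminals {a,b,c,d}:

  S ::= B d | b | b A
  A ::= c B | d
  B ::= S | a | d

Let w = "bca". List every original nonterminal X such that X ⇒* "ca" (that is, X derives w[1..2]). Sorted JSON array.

CNF form of G:
  S -> B T1 | T2 A | b
  A -> T0 B | d
  B -> B T1 | T2 A | a | b | d
  T0 -> c
  T1 -> d
  T2 -> b

CYK table (by increasing span) (cells [i..j] with 1 ≤ i ≤ j ≤ 2 only):
  [1..1]={T0}  "c"  orig:{}
  [2..2]={B}  "a"
  [1..2]={A}  "ca"

Original NTs in T[1,2] deriving "ca": ["A"]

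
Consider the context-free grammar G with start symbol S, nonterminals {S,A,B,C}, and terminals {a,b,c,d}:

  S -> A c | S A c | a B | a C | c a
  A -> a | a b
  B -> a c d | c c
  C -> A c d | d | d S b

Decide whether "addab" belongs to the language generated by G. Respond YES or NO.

Convert to CNF:
  S -> A T2 | S X7 | T0 B | T0 C | T2 T0
  A -> T0 T1 | a
  B -> T0 X4 | T2 T2
  C -> A X5 | T3 X6 | d
  T0 -> a
  T1 -> b
  T2 -> c
  T3 -> d
  X4 -> T2 T3
  X5 -> T2 T3
  X6 -> S T1
  X7 -> A T2

CYK table (by increasing span):
  T[0,0] 'a' = {A,T0}  orig:{A}
  T[1,1] 'd' = {C,T3}  orig:{C}
  T[2,2] 'd' = {C,T3}  orig:{C}
  T[3,3] 'a' = {A,T0}  orig:{A}
  T[4,4] 'b' = {T1}  orig:{}
  T[0,1] 'ad' = {S}
  T[1,2] 'dd' = ∅
  T[2,3] 'da' = ∅
  T[3,4] 'ab' = {A}
  T[0,2] 'add' = ∅
  T[1,3] 'dda' = ∅
  T[2,4] 'dab' = ∅
  T[0,3] 'adda' = ∅
  T[1,4] 'ddab' = ∅
  T[0,4] 'addab' = ∅

S ∉ T[0,4] ⇒ NO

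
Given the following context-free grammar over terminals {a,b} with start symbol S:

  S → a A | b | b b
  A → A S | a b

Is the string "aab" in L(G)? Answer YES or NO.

Convert to CNF:
  S -> T0 A | T1 T1 | b
  A -> A S | T0 T1
  T0 -> a
  T1 -> b

CYK fill:
  [0..0]={T0}  "a"  orig:{}
  [1..1]={T0}  "a"  orig:{}
  [2..2]={S,T1}  "b"  orig:{S}
  [0..1]=∅  "aa"
  [1..2]={A}  "ab"
  [0..2]={S}  "aab"

S ∈ T[0,2] ⇒ YES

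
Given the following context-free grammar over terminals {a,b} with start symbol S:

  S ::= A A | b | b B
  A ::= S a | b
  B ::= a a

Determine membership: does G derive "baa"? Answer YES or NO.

CNF form of G:
  S -> A A | T1 B | b
  A -> S T0 | b
  B -> T0 T0
  T0 -> a
  T1 -> b

CYK fill:
  cell(0,0) b: {A,S,T1}  orig:{A,S}
  cell(1,1) a: {T0}  orig:{}
  cell(2,2) a: {T0}  orig:{}
  cell(0,1) ba: {A}
  cell(1,2) aa: {B}
  cell(0,2) baa: {S}

S ∈ T[0,2] ⇒ YES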